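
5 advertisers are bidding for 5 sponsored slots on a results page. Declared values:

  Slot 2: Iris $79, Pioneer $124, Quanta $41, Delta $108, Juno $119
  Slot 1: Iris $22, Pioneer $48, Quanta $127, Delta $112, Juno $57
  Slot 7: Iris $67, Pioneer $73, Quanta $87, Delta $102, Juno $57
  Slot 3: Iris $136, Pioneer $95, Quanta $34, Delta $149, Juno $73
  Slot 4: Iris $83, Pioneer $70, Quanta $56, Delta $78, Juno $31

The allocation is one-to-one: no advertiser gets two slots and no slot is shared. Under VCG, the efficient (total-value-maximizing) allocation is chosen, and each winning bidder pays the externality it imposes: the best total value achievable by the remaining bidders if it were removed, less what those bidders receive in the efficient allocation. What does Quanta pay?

Quanta pays $13.

Efficient allocation: Iris→Slot 3 ($136), Pioneer→Slot 4 ($70), Quanta→Slot 1 ($127), Delta→Slot 7 ($102), Juno→Slot 2 ($119); total welfare W = $554.
Quanta receives Slot 1 at value $127, so the others get W − 127 = $427.
Without Quanta: best allocation of the remaining 4 bidders over all 5 slots is Iris→Slot 3 ($136), Pioneer→Slot 7 ($73), Delta→Slot 1 ($112), Juno→Slot 2 ($119), total $440.
VCG payment = (others' best without Quanta) − (others' welfare with Quanta) = 440 − 427 = $13.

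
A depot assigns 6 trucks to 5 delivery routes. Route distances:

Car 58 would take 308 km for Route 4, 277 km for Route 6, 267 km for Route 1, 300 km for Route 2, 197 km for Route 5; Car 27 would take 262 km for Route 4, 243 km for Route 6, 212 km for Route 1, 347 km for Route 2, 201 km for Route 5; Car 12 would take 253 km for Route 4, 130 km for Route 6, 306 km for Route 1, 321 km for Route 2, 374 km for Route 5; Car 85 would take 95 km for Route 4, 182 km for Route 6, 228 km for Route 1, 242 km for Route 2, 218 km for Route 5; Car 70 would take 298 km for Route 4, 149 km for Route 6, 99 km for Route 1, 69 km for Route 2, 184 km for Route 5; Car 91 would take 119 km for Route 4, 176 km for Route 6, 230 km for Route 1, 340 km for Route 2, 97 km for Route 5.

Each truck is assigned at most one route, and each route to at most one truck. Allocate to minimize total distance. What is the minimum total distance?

This is a one-to-one assignment (minimum-cost bipartite matching).
Optimal: Car 85→Route 4 (95 km), Car 12→Route 6 (130 km), Car 27→Route 1 (212 km), Car 70→Route 2 (69 km), Car 91→Route 5 (97 km) — total 95+130+212+69+97 = 603 km.
Row-greedy (each truck in turn takes its cheapest remaining route) gives 703 km, worse by 100.
Next-best assignment: Car 85→Route 4, Car 12→Route 6, Car 58→Route 1, Car 70→Route 2, Car 91→Route 5 = 658 km.
No other one-to-one assignment undercuts 603 km.

Min total: 603 km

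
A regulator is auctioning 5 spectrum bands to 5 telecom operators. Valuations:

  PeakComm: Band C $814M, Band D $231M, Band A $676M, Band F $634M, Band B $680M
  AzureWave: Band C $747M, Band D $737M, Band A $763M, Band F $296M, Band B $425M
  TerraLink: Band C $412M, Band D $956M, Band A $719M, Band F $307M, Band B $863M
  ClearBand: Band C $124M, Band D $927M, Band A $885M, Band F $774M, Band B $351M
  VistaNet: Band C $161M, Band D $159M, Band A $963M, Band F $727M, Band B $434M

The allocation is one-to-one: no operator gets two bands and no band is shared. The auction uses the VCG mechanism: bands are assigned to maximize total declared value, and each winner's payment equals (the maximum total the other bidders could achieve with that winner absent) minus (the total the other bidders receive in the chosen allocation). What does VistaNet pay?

VistaNet pays $179M.

Efficient allocation: PeakComm→Band C ($814M), AzureWave→Band D ($737M), TerraLink→Band B ($863M), ClearBand→Band F ($774M), VistaNet→Band A ($963M); total welfare W = $4151M.
VistaNet receives Band A at value $963M, so the others get W − 963 = $3188M.
Without VistaNet: best allocation of the remaining 4 bidders over all 5 bands is PeakComm→Band C ($814M), AzureWave→Band A ($763M), TerraLink→Band B ($863M), ClearBand→Band D ($927M), total $3367M.
VCG payment = (others' best without VistaNet) − (others' welfare with VistaNet) = 3367 − 3188 = $179M.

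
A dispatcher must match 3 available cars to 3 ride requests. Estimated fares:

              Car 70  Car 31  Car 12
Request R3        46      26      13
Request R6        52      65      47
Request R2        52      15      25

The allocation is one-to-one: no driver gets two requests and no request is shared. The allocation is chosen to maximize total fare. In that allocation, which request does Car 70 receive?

Car 70 receives Request R3.

Optimal: Car 70→Request R3 ($46), Car 31→Request R6 ($65), Car 12→Request R2 ($25) — total 46+65+25 = $136.
Row-greedy (each driver in turn takes its best remaining request) gives $103, worse by 33.
Car 70's own top request is Request R6 ($52), but forcing Car 70→Request R6 and reassigning the rest optimally gives only $103 — worse by 33.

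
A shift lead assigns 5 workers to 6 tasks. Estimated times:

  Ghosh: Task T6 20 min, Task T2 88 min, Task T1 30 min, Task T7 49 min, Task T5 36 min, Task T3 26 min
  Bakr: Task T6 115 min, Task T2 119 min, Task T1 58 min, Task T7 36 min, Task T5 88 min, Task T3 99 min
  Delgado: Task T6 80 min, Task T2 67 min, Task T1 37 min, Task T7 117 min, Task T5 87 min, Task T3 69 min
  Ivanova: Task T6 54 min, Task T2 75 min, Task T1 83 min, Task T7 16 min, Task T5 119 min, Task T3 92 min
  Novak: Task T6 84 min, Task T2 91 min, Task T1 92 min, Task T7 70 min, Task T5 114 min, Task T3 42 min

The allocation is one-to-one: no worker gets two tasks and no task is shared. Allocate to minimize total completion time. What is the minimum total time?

Treat this as an assignment problem: match each worker to one task.
Optimal: Ghosh→Task T6 (20 min), Bakr→Task T1 (58 min), Delgado→Task T2 (67 min), Ivanova→Task T7 (16 min), Novak→Task T3 (42 min) — total 20+58+67+16+42 = 203 min.
Swapping Ghosh↔Delgado (Ghosh→Task T2 88 min, Delgado→Task T6 80 min) adds 81.

Min total: 203 min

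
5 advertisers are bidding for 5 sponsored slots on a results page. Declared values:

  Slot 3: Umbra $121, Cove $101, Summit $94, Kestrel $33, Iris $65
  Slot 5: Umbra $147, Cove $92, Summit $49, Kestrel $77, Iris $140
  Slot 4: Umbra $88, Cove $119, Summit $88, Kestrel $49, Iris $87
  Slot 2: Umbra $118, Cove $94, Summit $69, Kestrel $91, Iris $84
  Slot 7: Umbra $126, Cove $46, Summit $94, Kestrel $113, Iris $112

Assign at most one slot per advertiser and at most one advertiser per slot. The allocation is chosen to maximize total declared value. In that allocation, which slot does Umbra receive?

Treat this as an assignment problem: match each advertiser to one slot.
Optimal: Umbra→Slot 2 ($118), Cove→Slot 4 ($119), Summit→Slot 3 ($94), Kestrel→Slot 7 ($113), Iris→Slot 5 ($140) — total 118+119+94+113+140 = $584.
Next-best assignment: Umbra→Slot 7, Cove→Slot 4, Summit→Slot 3, Kestrel→Slot 2, Iris→Slot 5 = $570.
Swapping Cove↔Umbra (Cove→Slot 2 $94, Umbra→Slot 4 $88) loses 55.
No other one-to-one assignment exceeds $584.
Umbra's own top slot is Slot 5 ($147), but forcing Umbra→Slot 5 and reassigning the rest optimally gives only $563 — worse by 21.

Umbra receives Slot 2.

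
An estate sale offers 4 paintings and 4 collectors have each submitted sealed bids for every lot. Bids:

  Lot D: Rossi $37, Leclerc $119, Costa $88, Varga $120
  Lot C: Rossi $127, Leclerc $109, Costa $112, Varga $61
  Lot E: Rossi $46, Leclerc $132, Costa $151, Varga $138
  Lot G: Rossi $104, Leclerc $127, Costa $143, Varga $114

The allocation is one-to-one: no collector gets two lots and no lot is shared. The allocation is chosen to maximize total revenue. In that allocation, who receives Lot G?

Optimal: Rossi→Lot C ($127), Leclerc→Lot D ($119), Costa→Lot G ($143), Varga→Lot E ($138) — total 127+119+143+138 = $527.
Row-greedy (each collector in turn takes its best remaining lot) gives $522, worse by 5.
Every other assignment is strictly worse.
Costa's own top lot is Lot E ($151), but forcing Costa→Lot E and reassigning the rest optimally gives only $525 — worse by 2.

Costa receives Lot G.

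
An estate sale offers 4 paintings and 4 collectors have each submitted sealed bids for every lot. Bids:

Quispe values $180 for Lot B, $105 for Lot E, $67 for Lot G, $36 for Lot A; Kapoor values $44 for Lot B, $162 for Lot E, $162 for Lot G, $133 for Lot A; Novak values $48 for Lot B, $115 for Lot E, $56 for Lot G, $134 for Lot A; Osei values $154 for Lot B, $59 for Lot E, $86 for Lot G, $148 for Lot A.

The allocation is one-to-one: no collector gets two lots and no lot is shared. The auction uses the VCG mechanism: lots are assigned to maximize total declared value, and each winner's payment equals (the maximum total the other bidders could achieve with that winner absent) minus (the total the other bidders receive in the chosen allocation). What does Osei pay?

Efficient allocation: Quispe→Lot B ($180), Kapoor→Lot G ($162), Novak→Lot E ($115), Osei→Lot A ($148); total welfare W = $605.
Osei receives Lot A at value $148, so the others get W − 148 = $457.
Without Osei: best allocation of the remaining 3 bidders over all 4 lots is Quispe→Lot B ($180), Kapoor→Lot E ($162), Novak→Lot A ($134), total $476.
VCG payment = (others' best without Osei) − (others' welfare with Osei) = 476 − 457 = $19.

Osei pays $19.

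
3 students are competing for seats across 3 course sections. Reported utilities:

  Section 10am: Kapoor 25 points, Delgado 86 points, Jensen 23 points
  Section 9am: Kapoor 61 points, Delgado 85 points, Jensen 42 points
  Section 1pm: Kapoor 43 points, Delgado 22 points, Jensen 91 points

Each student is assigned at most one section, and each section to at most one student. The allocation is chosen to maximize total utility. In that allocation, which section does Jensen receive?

Jensen receives Section 1pm.

Optimal: Kapoor→Section 9am (61 points), Delgado→Section 10am (86 points), Jensen→Section 1pm (91 points) — total 61+86+91 = 238 points.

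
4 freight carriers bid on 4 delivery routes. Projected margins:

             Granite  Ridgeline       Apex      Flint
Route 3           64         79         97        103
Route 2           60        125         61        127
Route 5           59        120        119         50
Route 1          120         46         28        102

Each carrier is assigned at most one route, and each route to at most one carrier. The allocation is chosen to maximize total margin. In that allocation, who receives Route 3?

Flint receives Route 3.

Optimal: Granite→Route 1 ($120k), Ridgeline→Route 2 ($125k), Apex→Route 5 ($119k), Flint→Route 3 ($103k) — total 120+125+119+103 = $467k.
Max-entry greedy (repeatedly take the single best remaining cell) gives $464k, worse by 3.
Checked against all permutations: $467k is optimal.
Flint's own top route is Route 2 ($127k), but forcing Flint→Route 2 and reassigning the rest optimally gives only $464k — worse by 3.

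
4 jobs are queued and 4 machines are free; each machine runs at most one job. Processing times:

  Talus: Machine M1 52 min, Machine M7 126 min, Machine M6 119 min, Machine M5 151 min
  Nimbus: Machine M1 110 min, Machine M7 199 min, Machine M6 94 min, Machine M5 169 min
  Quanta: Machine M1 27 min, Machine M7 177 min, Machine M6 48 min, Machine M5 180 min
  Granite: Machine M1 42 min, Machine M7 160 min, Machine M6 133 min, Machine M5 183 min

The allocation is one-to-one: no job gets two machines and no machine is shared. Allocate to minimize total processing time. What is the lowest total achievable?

Min total: 385 min

Treat this as an assignment problem: match each job to one machine.
Optimal: Talus→Machine M7 (126 min), Nimbus→Machine M5 (169 min), Quanta→Machine M6 (48 min), Granite→Machine M1 (42 min) — total 126+169+48+42 = 385 min.
Row-greedy (each job in turn takes its cheapest remaining machine) gives 506 min, worse by 121.
Next-best assignment: Talus→Machine M1, Nimbus→Machine M5, Quanta→Machine M6, Granite→Machine M7 = 429 min.
Swapping Granite↔Talus (Granite→Machine M7 160 min, Talus→Machine M1 52 min) adds 44.
Every other assignment is strictly worse.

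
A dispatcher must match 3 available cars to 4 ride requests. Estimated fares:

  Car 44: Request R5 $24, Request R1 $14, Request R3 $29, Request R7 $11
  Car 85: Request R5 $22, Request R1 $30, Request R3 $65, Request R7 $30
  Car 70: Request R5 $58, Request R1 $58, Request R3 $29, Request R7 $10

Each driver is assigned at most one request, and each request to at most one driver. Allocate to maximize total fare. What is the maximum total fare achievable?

Max total: $147

Optimal: Car 44→Request R5 ($24), Car 85→Request R3 ($65), Car 70→Request R1 ($58) — total 24+65+58 = $147.
Row-greedy (each driver in turn takes its best remaining request) gives $117, worse by 30.
Next-best assignment: Car 44→Request R1, Car 85→Request R3, Car 70→Request R5 = $137.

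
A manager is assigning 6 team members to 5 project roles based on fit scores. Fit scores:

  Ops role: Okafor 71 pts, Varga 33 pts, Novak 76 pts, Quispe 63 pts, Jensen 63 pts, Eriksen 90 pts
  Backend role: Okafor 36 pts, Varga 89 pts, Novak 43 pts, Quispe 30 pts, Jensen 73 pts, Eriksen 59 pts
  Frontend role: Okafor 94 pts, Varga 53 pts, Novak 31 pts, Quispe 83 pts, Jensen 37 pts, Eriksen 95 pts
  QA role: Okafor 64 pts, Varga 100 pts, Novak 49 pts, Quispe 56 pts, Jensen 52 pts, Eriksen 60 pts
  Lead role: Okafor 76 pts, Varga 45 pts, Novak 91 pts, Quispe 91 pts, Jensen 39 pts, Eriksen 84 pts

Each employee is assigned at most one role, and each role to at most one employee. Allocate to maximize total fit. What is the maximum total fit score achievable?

Optimal: Eriksen→Ops role (90 pts), Jensen→Backend role (73 pts), Okafor→Frontend role (94 pts), Varga→QA role (100 pts), Novak→Lead role (91 pts) — total 90+73+94+100+91 = 448 pts.
Column-greedy (each role in turn goes to its best remaining employee) gives 420 pts, worse by 28.

Max total: 448 pts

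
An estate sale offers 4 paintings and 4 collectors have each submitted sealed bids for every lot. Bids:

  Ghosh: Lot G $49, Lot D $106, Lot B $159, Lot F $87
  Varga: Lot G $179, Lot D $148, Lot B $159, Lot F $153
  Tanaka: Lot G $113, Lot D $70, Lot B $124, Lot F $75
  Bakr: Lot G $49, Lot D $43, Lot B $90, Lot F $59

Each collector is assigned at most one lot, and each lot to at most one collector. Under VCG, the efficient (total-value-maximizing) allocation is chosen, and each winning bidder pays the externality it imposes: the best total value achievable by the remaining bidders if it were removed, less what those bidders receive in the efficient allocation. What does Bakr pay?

Bakr pays $5.

Efficient allocation: Ghosh→Lot B ($159), Varga→Lot D ($148), Tanaka→Lot G ($113), Bakr→Lot F ($59); total welfare W = $479.
Bakr receives Lot F at value $59, so the others get W − 59 = $420.
Without Bakr: best allocation of the remaining 3 bidders over all 4 lots is Ghosh→Lot B ($159), Varga→Lot F ($153), Tanaka→Lot G ($113), total $425.
VCG payment = (others' best without Bakr) − (others' welfare with Bakr) = 425 − 420 = $5.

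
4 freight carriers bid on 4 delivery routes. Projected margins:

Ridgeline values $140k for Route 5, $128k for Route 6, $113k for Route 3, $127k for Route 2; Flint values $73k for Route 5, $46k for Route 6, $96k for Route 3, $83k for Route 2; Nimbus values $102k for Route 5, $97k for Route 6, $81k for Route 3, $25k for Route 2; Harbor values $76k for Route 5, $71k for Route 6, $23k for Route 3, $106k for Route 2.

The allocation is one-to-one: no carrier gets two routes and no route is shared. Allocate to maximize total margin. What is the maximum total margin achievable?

Optimal: Ridgeline→Route 5 ($140k), Flint→Route 3 ($96k), Nimbus→Route 6 ($97k), Harbor→Route 2 ($106k) — total 140+96+97+106 = $439k.
Swapping Flint↔Harbor (Flint→Route 2 $83k, Harbor→Route 3 $23k) loses 96.

Max total: $439k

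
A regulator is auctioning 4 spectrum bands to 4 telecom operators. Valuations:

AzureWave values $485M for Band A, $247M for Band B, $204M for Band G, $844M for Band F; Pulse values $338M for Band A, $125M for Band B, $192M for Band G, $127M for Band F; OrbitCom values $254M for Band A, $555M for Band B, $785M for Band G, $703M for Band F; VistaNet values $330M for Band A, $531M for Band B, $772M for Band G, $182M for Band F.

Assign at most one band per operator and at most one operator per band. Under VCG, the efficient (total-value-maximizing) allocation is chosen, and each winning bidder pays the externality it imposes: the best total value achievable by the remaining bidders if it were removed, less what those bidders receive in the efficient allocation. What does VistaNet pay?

Efficient allocation: AzureWave→Band F ($844M), Pulse→Band A ($338M), OrbitCom→Band B ($555M), VistaNet→Band G ($772M); total welfare W = $2509M.
VistaNet receives Band G at value $772M, so the others get W − 772 = $1737M.
Without VistaNet: best allocation of the remaining 3 bidders over all 4 bands is AzureWave→Band F ($844M), Pulse→Band A ($338M), OrbitCom→Band G ($785M), total $1967M.
VCG payment = (others' best without VistaNet) − (others' welfare with VistaNet) = 1967 − 1737 = $230M.

VistaNet pays $230M.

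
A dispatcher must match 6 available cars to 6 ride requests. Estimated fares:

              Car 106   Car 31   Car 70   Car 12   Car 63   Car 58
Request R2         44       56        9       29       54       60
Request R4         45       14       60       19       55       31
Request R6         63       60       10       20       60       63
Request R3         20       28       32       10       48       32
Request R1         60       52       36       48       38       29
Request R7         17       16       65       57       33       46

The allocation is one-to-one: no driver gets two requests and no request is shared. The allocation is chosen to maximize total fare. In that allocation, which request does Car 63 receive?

Treat this as an assignment problem: match each driver to one request.
Optimal: Car 106→Request R1 ($60), Car 31→Request R6 ($60), Car 70→Request R4 ($60), Car 12→Request R7 ($57), Car 63→Request R3 ($48), Car 58→Request R2 ($60) — total 60+60+60+57+48+60 = $345.
Row-greedy (each driver in turn takes its best remaining request) gives $319, worse by 26.
Next-best assignment: Car 106→Request R1, Car 31→Request R2, Car 70→Request R4, Car 12→Request R7, Car 63→Request R3, Car 58→Request R6 = $344.
Every other assignment is strictly worse.
Car 63's own top request is Request R6 ($60), but forcing Car 63→Request R6 and reassigning the rest optimally gives only $325 — worse by 20.

Car 63 receives Request R3.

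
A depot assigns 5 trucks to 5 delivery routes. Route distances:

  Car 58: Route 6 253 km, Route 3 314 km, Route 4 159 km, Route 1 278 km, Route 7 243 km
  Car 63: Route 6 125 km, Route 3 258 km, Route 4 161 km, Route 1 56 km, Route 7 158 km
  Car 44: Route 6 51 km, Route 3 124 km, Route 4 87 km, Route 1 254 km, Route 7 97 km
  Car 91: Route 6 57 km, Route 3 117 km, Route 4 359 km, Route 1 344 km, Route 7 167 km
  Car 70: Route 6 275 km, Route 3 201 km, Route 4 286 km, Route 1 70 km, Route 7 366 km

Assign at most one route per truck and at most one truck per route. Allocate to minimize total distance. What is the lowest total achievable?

This is a one-to-one assignment (minimum-cost bipartite matching).
Optimal: Car 58→Route 4 (159 km), Car 63→Route 7 (158 km), Car 44→Route 6 (51 km), Car 91→Route 3 (117 km), Car 70→Route 1 (70 km) — total 159+158+51+117+70 = 555 km.
Min-entry greedy (repeatedly take the single cheapest remaining cell) gives 749 km, worse by 194.
Next-best assignment: Car 58→Route 4, Car 63→Route 6, Car 44→Route 7, Car 91→Route 3, Car 70→Route 1 = 568 km.
Checked against all permutations: 555 km is optimal.

Minimum total: 555 km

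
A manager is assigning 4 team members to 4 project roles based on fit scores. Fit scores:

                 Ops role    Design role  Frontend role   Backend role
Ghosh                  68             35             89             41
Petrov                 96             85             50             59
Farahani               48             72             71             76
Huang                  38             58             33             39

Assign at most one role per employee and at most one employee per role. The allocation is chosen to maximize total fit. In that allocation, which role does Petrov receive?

Petrov receives Ops role.

Optimal: Ghosh→Frontend role (89 pts), Petrov→Ops role (96 pts), Farahani→Backend role (76 pts), Huang→Design role (58 pts) — total 89+96+76+58 = 319 pts.
Column-greedy (each role in turn goes to its best remaining employee) gives 296 pts, worse by 23.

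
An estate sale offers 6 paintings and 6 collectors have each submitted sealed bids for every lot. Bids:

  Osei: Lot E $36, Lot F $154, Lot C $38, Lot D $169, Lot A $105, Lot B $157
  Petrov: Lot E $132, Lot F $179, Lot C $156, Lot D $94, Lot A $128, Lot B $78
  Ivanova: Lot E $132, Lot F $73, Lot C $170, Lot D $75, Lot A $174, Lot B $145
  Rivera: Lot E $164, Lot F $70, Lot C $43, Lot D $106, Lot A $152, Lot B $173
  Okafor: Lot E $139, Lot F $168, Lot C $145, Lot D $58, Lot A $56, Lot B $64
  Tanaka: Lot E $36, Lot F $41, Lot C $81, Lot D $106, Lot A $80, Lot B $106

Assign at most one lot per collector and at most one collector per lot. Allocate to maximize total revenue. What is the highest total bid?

Max total: $937

Treat this as an assignment problem: match each collector to one lot.
Optimal: Osei→Lot D ($169), Petrov→Lot F ($179), Ivanova→Lot A ($174), Rivera→Lot E ($164), Okafor→Lot C ($145), Tanaka→Lot B ($106) — total 169+179+174+164+145+106 = $937.
Column-greedy (each lot in turn goes to its best remaining collector) gives $826, worse by 111.
No other one-to-one assignment exceeds $937.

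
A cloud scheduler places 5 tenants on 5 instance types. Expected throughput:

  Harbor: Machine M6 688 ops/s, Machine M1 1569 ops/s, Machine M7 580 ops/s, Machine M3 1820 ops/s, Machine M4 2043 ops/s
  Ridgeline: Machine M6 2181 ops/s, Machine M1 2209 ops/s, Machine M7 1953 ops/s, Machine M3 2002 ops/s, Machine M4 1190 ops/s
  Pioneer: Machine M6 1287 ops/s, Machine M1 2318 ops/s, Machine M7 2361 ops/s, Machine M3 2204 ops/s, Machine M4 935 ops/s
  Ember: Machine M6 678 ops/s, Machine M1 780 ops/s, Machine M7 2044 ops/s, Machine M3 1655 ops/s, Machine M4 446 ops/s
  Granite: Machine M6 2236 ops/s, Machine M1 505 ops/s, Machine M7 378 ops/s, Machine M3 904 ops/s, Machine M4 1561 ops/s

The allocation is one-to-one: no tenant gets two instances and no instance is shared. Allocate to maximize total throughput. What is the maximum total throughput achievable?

Max total: 10736 ops/s

This is a one-to-one assignment (maximum-weight bipartite matching).
Optimal: Harbor→Machine M4 (2043 ops/s), Ridgeline→Machine M1 (2209 ops/s), Pioneer→Machine M3 (2204 ops/s), Ember→Machine M7 (2044 ops/s), Granite→Machine M6 (2236 ops/s) — total 2043+2209+2204+2044+2236 = 10736 ops/s.
Max-entry greedy (repeatedly take the single best remaining cell) gives 10504 ops/s, worse by 232.
Swapping Pioneer↔Ridgeline (Pioneer→Machine M1 2318 ops/s, Ridgeline→Machine M3 2002 ops/s) loses 93.
No other one-to-one assignment exceeds 10736 ops/s.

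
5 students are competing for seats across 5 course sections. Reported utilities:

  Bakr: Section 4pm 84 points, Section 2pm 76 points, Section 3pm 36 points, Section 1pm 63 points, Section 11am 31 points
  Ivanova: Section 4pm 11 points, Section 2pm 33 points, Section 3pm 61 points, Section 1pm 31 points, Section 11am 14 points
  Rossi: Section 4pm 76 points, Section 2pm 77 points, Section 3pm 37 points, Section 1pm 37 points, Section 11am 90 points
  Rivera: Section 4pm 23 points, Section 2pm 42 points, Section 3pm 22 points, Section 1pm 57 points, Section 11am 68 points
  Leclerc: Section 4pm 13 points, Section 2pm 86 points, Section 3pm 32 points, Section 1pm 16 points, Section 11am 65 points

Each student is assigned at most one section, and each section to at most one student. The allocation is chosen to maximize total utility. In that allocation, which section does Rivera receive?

Rivera receives Section 1pm.

This is the linear assignment problem.
Optimal: Bakr→Section 4pm (84 points), Ivanova→Section 3pm (61 points), Rossi→Section 11am (90 points), Rivera→Section 1pm (57 points), Leclerc→Section 2pm (86 points) — total 84+61+90+57+86 = 378 points.
Rivera's own top section is Section 11am (68 points), but forcing Rivera→Section 11am and reassigning the rest optimally gives only 354 points — worse by 24.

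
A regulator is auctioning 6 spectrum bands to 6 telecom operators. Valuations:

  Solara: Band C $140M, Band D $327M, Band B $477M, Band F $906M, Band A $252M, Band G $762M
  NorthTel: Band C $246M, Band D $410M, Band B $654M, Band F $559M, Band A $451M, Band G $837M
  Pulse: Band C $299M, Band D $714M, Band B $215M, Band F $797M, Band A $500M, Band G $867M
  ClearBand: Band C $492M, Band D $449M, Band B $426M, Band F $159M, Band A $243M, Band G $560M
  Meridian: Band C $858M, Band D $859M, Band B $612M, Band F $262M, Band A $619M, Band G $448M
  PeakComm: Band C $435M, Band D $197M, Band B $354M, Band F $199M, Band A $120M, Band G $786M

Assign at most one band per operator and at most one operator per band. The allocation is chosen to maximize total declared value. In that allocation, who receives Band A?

Pulse receives Band A.

Optimal: Solara→Band F ($906M), NorthTel→Band B ($654M), Pulse→Band A ($500M), ClearBand→Band C ($492M), Meridian→Band D ($859M), PeakComm→Band G ($786M) — total 906+654+500+492+859+786 = $4197M.
Row-greedy (each operator in turn takes its best remaining band) gives $3922M, worse by 275.
Checked against all permutations: $4197M is optimal.
Pulse's own top band is Band G ($867M), but forcing Pulse→Band G and reassigning the rest optimally gives only $3964M — worse by 233.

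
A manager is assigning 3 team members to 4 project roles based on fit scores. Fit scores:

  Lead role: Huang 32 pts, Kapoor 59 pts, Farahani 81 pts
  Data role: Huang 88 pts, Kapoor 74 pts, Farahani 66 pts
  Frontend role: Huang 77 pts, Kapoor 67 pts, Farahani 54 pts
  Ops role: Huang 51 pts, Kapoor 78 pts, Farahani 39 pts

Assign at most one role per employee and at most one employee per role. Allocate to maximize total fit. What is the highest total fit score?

Maximum total: 247 pts

This is a one-to-one assignment (maximum-weight bipartite matching).
Optimal: Huang→Data role (88 pts), Kapoor→Ops role (78 pts), Farahani→Lead role (81 pts) — total 88+78+81 = 247 pts.
Column-greedy (each role in turn goes to its best remaining employee) gives 236 pts, worse by 11.
No other one-to-one assignment exceeds 247 pts.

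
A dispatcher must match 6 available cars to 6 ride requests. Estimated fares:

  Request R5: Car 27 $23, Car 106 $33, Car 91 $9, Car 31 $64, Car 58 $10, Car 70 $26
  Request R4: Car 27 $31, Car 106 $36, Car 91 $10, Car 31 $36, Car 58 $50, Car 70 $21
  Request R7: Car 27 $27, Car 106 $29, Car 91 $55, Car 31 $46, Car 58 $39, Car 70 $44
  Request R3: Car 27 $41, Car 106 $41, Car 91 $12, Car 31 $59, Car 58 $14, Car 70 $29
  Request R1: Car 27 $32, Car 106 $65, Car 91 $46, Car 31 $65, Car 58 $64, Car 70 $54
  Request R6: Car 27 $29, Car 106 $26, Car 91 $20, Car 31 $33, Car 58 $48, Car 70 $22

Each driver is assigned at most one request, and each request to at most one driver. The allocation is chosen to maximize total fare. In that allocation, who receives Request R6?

Optimal: Car 27→Request R3 ($41), Car 106→Request R4 ($36), Car 91→Request R7 ($55), Car 31→Request R5 ($64), Car 58→Request R6 ($48), Car 70→Request R1 ($54) — total 41+36+55+64+48+54 = $298.
Next-best assignment: Car 27→Request R3, Car 106→Request R1, Car 91→Request R7, Car 31→Request R5, Car 58→Request R4, Car 70→Request R6 = $297.
Swapping Car 106↔Car 70 (Car 106→Request R1 $65, Car 70→Request R4 $21) loses 4.
Car 58's own top request is Request R1 ($64), but forcing Car 58→Request R1 and reassigning the rest optimally gives only $282 — worse by 16.

Car 58 receives Request R6.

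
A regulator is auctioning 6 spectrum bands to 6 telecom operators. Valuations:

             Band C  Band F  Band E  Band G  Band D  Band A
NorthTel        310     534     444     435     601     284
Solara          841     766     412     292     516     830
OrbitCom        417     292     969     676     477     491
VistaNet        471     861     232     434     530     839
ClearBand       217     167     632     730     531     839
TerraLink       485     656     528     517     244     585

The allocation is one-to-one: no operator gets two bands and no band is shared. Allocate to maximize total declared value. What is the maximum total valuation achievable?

Optimal: NorthTel→Band D ($601M), Solara→Band C ($841M), OrbitCom→Band E ($969M), VistaNet→Band A ($839M), ClearBand→Band G ($730M), TerraLink→Band F ($656M) — total 601+841+969+839+730+656 = $4636M.
No other one-to-one assignment exceeds $4636M.

Max total: $4636M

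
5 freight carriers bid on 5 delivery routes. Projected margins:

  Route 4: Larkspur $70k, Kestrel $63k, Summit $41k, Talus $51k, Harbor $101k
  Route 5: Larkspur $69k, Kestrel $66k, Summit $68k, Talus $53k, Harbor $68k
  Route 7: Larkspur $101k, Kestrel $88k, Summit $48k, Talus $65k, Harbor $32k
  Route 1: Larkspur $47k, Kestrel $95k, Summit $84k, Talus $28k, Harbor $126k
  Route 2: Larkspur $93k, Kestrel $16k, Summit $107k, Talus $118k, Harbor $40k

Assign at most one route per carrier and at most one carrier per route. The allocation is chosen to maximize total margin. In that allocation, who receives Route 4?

Treat this as an assignment problem: match each carrier to one route.
Optimal: Larkspur→Route 7 ($101k), Kestrel→Route 1 ($95k), Summit→Route 5 ($68k), Talus→Route 2 ($118k), Harbor→Route 4 ($101k) — total 101+95+68+118+101 = $483k.
Row-greedy (each carrier in turn takes its best remaining route) gives $457k, worse by 26.
Swapping Larkspur↔Kestrel (Larkspur→Route 1 $47k, Kestrel→Route 7 $88k) loses 61.
No other one-to-one assignment exceeds $483k.
Harbor's own top route is Route 1 ($126k), but forcing Harbor→Route 1 and reassigning the rest optimally gives only $476k — worse by 7.

Harbor receives Route 4.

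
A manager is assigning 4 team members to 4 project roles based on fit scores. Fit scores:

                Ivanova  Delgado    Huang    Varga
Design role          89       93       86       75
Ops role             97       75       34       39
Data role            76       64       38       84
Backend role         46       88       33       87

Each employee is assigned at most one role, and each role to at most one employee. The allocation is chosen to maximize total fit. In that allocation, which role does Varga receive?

Varga receives Data role.

Optimal: Ivanova→Ops role (97 pts), Delgado→Backend role (88 pts), Huang→Design role (86 pts), Varga→Data role (84 pts) — total 97+88+86+84 = 355 pts.
Column-greedy (each role in turn goes to its best remaining employee) gives 307 pts, worse by 48.
Swapping Ivanova↔Delgado (Ivanova→Backend role 46 pts, Delgado→Ops role 75 pts) loses 64.
No other one-to-one assignment exceeds 355 pts.
Varga's own top role is Backend role (87 pts), but forcing Varga→Backend role and reassigning the rest optimally gives only 334 pts — worse by 21.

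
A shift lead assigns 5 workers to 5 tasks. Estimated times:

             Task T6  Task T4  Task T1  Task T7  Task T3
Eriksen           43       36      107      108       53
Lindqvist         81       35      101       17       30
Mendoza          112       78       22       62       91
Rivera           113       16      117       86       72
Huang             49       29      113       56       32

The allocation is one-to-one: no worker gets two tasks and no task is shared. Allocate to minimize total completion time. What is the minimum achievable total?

Minimum total: 130 min

Optimal: Eriksen→Task T6 (43 min), Lindqvist→Task T7 (17 min), Mendoza→Task T1 (22 min), Rivera→Task T4 (16 min), Huang→Task T3 (32 min) — total 43+17+22+16+32 = 130 min.
Swapping Rivera↔Lindqvist (Rivera→Task T7 86 min, Lindqvist→Task T4 35 min) adds 88.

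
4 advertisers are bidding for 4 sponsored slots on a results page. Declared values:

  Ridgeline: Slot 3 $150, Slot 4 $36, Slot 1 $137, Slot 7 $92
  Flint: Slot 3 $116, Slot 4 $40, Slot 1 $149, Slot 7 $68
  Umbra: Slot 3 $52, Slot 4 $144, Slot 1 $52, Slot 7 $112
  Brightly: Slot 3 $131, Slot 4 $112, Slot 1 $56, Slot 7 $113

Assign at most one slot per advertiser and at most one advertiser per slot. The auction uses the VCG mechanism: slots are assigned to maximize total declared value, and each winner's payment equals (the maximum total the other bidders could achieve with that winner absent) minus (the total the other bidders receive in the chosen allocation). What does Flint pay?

Flint pays $5.

Efficient allocation: Ridgeline→Slot 3 ($150), Flint→Slot 1 ($149), Umbra→Slot 4 ($144), Brightly→Slot 7 ($113); total welfare W = $556.
Flint receives Slot 1 at value $149, so the others get W − 149 = $407.
Without Flint: best allocation of the remaining 3 bidders over all 4 slots is Ridgeline→Slot 1 ($137), Umbra→Slot 4 ($144), Brightly→Slot 3 ($131), total $412.
VCG payment = (others' best without Flint) − (others' welfare with Flint) = 412 − 407 = $5.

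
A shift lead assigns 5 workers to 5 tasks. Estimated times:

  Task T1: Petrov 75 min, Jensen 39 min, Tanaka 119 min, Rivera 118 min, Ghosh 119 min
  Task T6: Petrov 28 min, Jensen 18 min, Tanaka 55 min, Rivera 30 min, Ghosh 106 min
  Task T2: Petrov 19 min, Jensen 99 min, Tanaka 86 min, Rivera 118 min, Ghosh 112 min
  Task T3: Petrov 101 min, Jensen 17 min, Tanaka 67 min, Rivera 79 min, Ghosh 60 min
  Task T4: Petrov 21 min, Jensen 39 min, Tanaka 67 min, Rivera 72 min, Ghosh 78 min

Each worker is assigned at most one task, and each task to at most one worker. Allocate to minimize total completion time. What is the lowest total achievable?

Optimal: Petrov→Task T2 (19 min), Jensen→Task T1 (39 min), Tanaka→Task T4 (67 min), Rivera→Task T6 (30 min), Ghosh→Task T3 (60 min) — total 19+39+67+30+60 = 215 min.
Min-entry greedy (repeatedly take the single cheapest remaining cell) gives 252 min, worse by 37.

Minimum total: 215 min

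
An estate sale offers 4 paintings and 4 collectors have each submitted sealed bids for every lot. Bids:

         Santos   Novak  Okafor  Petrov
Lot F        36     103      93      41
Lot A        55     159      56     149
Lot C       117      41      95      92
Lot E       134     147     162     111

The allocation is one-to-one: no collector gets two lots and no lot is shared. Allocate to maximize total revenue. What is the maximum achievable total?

Max total: $531

Treat this as an assignment problem: match each collector to one lot.
Optimal: Santos→Lot C ($117), Novak→Lot F ($103), Okafor→Lot E ($162), Petrov→Lot A ($149) — total 117+103+162+149 = $531.
Row-greedy (each collector in turn takes its best remaining lot) gives $429, worse by 102.
No other one-to-one assignment exceeds $531.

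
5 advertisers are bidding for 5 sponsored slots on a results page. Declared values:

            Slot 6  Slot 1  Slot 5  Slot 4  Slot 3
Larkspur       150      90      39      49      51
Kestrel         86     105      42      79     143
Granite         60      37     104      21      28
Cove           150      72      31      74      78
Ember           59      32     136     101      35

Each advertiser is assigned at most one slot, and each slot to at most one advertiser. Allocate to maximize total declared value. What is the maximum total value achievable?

Optimal: Larkspur→Slot 1 ($90), Kestrel→Slot 3 ($143), Granite→Slot 5 ($104), Cove→Slot 6 ($150), Ember→Slot 4 ($101) — total 90+143+104+150+101 = $588.
Max-entry greedy (repeatedly take the single best remaining cell) gives $540, worse by 48.
Next-best assignment: Larkspur→Slot 6, Kestrel→Slot 3, Granite→Slot 5, Cove→Slot 1, Ember→Slot 4 = $570.

Maximum total: $588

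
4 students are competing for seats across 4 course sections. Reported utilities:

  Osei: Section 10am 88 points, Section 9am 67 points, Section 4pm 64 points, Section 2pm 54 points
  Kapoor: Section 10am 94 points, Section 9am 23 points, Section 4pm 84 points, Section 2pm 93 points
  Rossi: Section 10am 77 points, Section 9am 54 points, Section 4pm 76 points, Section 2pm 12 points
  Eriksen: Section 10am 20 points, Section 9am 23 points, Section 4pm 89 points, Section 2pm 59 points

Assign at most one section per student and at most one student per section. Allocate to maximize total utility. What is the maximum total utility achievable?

Treat this as an assignment problem: match each student to one section.
Optimal: Osei→Section 9am (67 points), Kapoor→Section 2pm (93 points), Rossi→Section 10am (77 points), Eriksen→Section 4pm (89 points) — total 67+93+77+89 = 326 points.
Column-greedy (each section in turn goes to its best remaining student) gives 262 points, worse by 64.
Next-best assignment: Osei→Section 10am, Kapoor→Section 2pm, Rossi→Section 9am, Eriksen→Section 4pm = 324 points.
No other one-to-one assignment exceeds 326 points.

Maximum total: 326 points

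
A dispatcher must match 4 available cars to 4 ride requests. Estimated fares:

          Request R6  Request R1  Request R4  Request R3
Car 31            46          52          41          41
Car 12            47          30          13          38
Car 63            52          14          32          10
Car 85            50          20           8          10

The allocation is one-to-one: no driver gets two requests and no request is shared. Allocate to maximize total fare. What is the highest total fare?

Treat this as an assignment problem: match each driver to one request.
Optimal: Car 31→Request R1 ($52), Car 12→Request R3 ($38), Car 63→Request R4 ($32), Car 85→Request R6 ($50) — total 52+38+32+50 = $172.

Max total: $172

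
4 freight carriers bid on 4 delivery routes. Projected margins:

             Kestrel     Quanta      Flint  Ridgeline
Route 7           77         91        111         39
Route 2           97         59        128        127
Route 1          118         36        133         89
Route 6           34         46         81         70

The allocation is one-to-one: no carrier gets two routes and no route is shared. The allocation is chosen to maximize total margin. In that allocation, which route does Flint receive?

Flint receives Route 6.

Optimal: Kestrel→Route 1 ($118k), Quanta→Route 7 ($91k), Flint→Route 6 ($81k), Ridgeline→Route 2 ($127k) — total 118+91+81+127 = $417k.
Next-best assignment: Kestrel→Route 1, Quanta→Route 7, Flint→Route 2, Ridgeline→Route 6 = $407k.
Flint's own top route is Route 1 ($133k), but forcing Flint→Route 1 and reassigning the rest optimally gives only $391k — worse by 26.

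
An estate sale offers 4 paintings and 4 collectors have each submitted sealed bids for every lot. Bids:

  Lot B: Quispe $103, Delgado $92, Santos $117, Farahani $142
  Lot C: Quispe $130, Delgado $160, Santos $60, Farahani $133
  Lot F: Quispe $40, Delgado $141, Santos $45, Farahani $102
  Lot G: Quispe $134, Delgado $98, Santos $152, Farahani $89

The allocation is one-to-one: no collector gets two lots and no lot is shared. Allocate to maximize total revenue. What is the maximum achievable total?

Optimal: Quispe→Lot C ($130), Delgado→Lot F ($141), Santos→Lot G ($152), Farahani→Lot B ($142) — total 130+141+152+142 = $565.
Row-greedy (each collector in turn takes its best remaining lot) gives $513, worse by 52.

Maximum total: $565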